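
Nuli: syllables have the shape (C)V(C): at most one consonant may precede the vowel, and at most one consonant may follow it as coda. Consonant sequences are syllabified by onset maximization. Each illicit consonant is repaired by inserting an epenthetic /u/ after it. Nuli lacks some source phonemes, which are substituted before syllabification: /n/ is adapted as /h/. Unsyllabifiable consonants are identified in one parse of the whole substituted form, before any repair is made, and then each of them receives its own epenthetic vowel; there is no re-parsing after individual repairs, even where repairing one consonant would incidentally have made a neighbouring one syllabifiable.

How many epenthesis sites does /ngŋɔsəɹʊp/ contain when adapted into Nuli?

2

After substitution the input is /hgŋɔsəɹʊp/.
The unsyllabifiable consonants are /h/, /g/; each receives one epenthetic vowel.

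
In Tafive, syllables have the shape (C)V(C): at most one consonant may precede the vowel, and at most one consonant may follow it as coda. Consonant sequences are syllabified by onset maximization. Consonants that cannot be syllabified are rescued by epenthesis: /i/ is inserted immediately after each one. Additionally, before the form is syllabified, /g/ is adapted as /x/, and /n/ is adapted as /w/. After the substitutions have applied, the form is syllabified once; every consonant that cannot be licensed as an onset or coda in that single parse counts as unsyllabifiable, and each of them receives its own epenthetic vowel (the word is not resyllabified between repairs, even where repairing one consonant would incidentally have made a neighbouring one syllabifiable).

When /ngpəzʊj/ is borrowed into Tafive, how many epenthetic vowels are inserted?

After substitution the input is /wxpəzʊj/.
The unsyllabifiable consonants are /w/, /x/; each receives one epenthetic vowel.

2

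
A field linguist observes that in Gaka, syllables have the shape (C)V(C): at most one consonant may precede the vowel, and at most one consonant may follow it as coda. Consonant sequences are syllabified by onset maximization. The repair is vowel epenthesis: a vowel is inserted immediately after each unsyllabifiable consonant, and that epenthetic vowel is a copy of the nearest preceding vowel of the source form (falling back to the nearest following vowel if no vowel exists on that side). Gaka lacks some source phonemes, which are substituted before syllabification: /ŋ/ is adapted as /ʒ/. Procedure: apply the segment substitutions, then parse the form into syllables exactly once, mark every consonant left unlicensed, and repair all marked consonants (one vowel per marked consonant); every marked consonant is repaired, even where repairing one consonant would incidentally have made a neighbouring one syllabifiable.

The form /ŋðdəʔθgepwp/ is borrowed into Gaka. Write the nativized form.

ʒəðədəʔθəgepwepe

Substitution: /ŋ/ → /ʒ/, giving /ʒðdəʔθgepwp/.
The consonants /ʒ/, /ð/, /θ/, /w/, /p/ cannot be parsed into a legal (C)V(C) syllable (at most one coda consonant is licensed; onsets are limited to one consonant).
Inserting the epenthetic vowel yields /ʒ/ → /ʒə/, /ð/ → /ðə/, /θ/ → /θə/, /w/ → /we/, /p/ → /pe/.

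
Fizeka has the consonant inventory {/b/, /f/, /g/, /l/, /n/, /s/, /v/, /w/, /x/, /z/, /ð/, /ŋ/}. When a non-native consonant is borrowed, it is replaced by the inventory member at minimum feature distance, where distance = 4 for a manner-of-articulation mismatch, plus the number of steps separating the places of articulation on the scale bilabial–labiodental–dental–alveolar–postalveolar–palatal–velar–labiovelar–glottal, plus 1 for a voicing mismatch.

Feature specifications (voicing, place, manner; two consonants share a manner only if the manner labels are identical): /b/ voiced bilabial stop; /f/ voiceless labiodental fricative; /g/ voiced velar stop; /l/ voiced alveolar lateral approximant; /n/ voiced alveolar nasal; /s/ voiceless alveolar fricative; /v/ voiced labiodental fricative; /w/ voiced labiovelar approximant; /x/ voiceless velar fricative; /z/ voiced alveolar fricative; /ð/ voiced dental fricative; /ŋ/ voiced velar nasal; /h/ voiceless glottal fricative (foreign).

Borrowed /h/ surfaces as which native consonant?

x

/x/ is closest: same manner (fricative), place distance 2 (glottal→velar), same voicing; total 2. Next closest is /s/ at distance 5.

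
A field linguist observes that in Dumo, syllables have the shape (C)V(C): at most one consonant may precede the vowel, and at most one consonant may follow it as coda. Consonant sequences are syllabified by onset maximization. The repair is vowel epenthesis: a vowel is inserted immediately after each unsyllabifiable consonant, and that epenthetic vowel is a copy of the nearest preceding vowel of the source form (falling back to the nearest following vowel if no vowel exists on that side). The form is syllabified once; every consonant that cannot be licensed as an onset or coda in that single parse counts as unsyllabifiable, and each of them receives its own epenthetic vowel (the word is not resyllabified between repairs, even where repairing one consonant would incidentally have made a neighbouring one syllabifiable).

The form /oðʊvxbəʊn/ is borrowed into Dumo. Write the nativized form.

The consonants /x/ cannot be parsed into a legal (C)V(C) syllable (at most one coda consonant is licensed; onsets are limited to one consonant).
Epenthesis after each stranded consonant: /x/ → /xʊ/.

oðʊvxʊbəʊn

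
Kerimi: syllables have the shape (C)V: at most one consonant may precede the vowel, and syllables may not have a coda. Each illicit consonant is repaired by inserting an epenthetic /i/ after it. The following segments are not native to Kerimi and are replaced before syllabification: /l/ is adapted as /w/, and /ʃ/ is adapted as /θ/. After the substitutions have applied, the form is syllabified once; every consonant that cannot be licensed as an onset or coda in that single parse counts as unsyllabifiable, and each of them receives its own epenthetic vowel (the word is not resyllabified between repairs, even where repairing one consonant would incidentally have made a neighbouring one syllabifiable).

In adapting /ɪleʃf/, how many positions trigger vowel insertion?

After substitution the input is /ɪweθf/.
The unsyllabifiable consonants are /θ/, /f/; each receives one epenthetic vowel.

2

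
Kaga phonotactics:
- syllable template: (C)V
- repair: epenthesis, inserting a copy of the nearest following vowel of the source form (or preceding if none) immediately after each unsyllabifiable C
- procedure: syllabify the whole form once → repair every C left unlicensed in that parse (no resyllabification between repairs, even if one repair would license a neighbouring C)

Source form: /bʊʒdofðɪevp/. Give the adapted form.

bʊʒodofɪðɪevepe

Under (C)V, the unsyllabifiable consonants are /ʒ/, /f/, /v/, /p/ (no codas are permitted; onsets are limited to one consonant).
Inserting the epenthetic vowel yields /ʒ/ → /ʒo/, /f/ → /fɪ/, /v/ → /ve/, /p/ → /pe/.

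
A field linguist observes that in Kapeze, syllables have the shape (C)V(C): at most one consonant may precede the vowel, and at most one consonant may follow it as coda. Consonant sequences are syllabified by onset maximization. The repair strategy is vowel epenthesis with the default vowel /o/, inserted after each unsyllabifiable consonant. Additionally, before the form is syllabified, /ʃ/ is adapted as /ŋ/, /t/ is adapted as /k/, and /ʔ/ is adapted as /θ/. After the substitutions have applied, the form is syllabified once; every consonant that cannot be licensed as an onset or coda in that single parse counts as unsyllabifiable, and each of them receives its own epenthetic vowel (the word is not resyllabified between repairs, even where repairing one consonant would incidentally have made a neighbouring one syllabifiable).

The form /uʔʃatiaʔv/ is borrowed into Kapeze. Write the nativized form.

uθŋakiaθvo

Substitution: /ʔ/ → /θ/, /ʃ/ → /ŋ/, /t/ → /k/, giving /uθŋakiaθv/.
Under (C)V(C), the unsyllabifiable consonants are /v/ (at most one coda consonant is licensed; onsets are limited to one consonant).
Each unlicensed consonant becomes the onset of a new syllable: /v/ → /vo/.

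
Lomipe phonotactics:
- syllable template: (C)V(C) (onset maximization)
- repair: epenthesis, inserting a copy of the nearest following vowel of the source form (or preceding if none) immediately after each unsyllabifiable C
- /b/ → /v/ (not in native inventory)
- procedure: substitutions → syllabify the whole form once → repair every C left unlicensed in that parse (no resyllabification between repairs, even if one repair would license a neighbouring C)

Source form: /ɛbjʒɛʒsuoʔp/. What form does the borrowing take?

Substitution: /b/ → /v/, giving /ɛvjʒɛʒsuoʔp/.
Syllabifying with onset maximization leaves /j/, /p/ stranded (at most one coda consonant is licensed; onsets are limited to one consonant).
Epenthesis after each stranded consonant: /j/ → /jɛ/, /p/ → /po/.

ɛvjɛʒɛʒsuoʔpo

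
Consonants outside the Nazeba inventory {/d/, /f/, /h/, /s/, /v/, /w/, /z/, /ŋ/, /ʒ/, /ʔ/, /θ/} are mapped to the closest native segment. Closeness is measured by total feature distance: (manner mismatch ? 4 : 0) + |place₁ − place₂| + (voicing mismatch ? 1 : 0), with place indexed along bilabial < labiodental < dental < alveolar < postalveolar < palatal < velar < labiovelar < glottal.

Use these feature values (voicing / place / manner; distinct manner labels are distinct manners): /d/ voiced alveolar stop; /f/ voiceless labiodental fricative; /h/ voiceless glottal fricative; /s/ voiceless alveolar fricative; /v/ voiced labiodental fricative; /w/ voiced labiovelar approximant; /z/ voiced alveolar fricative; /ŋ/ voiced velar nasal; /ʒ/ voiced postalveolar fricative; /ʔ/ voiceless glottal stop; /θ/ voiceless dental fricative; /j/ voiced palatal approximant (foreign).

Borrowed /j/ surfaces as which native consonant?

w

/w/ is closest: same manner (approximant), place distance 2 (palatal→labiovelar), same voicing; total 2. Next closest is /ŋ/ at distance 5.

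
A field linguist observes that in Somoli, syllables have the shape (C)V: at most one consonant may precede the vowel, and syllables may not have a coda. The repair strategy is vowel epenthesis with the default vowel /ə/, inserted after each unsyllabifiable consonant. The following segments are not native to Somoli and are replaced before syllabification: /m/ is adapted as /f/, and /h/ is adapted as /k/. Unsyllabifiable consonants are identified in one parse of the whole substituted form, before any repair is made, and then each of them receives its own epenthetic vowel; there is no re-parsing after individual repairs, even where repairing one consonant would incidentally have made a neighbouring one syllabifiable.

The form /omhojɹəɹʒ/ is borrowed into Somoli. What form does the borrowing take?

ofəkojəɹəɹəʒə

Substitution: /m/ → /f/, /h/ → /k/, giving /ofkojɹəɹʒ/.
Under (C)V, the unsyllabifiable consonants are /f/, /j/, /ɹ/, /ʒ/ (no codas are permitted; onsets are limited to one consonant).
Each unlicensed consonant becomes the onset of a new syllable: /f/ → /fə/, /j/ → /jə/, /ɹ/ → /ɹə/, /ʒ/ → /ʒə/.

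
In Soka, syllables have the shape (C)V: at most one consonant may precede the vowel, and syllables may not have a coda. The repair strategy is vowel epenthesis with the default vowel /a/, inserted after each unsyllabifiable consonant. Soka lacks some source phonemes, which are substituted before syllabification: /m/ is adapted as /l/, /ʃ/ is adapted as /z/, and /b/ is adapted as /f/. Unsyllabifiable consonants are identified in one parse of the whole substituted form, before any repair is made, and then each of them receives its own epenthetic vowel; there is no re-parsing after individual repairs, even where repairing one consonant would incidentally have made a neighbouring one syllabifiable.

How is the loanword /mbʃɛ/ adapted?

lafazɛ

Substitution: /m/ → /l/, /b/ → /f/, /ʃ/ → /z/, giving /lfzɛ/.
The consonants /l/, /f/ cannot be parsed into a legal (C)V syllable (no codas are permitted; onsets are limited to one consonant).
Inserting the epenthetic vowel yields /l/ → /la/, /f/ → /fa/.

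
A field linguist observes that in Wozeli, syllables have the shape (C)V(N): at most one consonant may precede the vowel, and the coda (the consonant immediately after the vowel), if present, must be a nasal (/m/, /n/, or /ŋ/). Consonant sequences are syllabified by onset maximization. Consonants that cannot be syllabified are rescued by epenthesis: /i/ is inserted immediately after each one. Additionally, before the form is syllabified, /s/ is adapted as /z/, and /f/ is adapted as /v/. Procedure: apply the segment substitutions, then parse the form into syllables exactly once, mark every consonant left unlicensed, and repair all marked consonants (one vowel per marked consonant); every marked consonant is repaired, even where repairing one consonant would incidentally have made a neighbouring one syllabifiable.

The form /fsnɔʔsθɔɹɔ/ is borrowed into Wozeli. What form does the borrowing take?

vizinɔʔiziθɔɹɔ

Substitution: /f/ → /v/, /s/ → /z/, giving /vznɔʔzθɔɹɔ/.
The consonants /v/, /z/, /ʔ/, /z/ cannot be parsed into a legal (C)V(N) syllable (only a nasal (/m/, /n/, or /ŋ/) is licensed in coda position; onsets are limited to one consonant).
Inserting the epenthetic vowel yields /v/ → /vi/, /z/ → /zi/, /ʔ/ → /ʔi/, /z/ → /zi/.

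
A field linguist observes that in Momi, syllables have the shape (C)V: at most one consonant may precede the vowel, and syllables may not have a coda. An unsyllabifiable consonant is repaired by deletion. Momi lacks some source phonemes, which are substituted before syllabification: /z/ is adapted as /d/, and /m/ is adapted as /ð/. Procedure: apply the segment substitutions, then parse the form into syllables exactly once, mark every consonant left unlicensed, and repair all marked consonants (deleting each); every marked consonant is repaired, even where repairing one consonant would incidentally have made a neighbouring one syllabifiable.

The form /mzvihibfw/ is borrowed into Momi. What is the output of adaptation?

Substitution: /m/ → /ð/, /z/ → /d/, giving /ðdvihibfw/.
Under (C)V, the unsyllabifiable consonants are /ð/, /d/, /b/, /f/, /w/ (no codas are permitted; onsets are limited to one consonant).
Deletion applies to /ð/, /d/, /b/, /f/, /w/.

vihi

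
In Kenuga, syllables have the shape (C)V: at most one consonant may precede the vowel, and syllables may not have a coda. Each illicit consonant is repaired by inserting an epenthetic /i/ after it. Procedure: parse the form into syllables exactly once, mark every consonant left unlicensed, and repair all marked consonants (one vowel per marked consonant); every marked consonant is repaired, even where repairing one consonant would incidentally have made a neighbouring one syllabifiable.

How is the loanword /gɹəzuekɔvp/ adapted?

Under (C)V, the unsyllabifiable consonants are /g/, /v/, /p/ (no codas are permitted; onsets are limited to one consonant).
Epenthesis after each stranded consonant: /g/ → /gi/, /v/ → /vi/, /p/ → /pi/.

giɹəzuekɔvipi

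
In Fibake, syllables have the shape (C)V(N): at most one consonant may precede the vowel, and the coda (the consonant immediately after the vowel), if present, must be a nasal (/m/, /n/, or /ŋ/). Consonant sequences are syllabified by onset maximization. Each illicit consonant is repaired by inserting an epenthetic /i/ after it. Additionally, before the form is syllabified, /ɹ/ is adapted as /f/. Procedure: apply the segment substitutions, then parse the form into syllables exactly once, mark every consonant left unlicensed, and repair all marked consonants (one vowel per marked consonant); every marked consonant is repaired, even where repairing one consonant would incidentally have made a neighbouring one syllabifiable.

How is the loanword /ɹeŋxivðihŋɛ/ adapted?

feŋxiviðihiŋɛ

Substitution: /ɹ/ → /f/, giving /feŋxivðihŋɛ/.
Syllabifying with onset maximization leaves /v/, /h/ stranded (only a nasal (/m/, /n/, or /ŋ/) is licensed in coda position; onsets are limited to one consonant).
Inserting the epenthetic vowel yields /v/ → /vi/, /h/ → /hi/.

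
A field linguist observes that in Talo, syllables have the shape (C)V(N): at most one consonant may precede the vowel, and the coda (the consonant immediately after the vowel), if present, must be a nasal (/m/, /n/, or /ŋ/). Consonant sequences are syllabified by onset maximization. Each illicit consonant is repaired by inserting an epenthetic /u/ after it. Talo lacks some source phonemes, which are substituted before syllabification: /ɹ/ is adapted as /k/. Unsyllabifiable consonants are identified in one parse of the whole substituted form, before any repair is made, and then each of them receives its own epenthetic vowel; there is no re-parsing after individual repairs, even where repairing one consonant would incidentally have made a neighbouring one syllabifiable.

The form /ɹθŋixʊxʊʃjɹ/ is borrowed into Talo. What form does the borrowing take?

kuθuŋixʊxʊʃujuku

Substitution: /ɹ/ → /k/, giving /kθŋixʊxʊʃjk/.
Syllabifying with onset maximization leaves /k/, /θ/, /ʃ/, /j/, /k/ stranded (only a nasal (/m/, /n/, or /ŋ/) is licensed in coda position; onsets are limited to one consonant).
Epenthesis after each stranded consonant: /k/ → /ku/, /θ/ → /θu/, /ʃ/ → /ʃu/, /j/ → /ju/, /k/ → /ku/.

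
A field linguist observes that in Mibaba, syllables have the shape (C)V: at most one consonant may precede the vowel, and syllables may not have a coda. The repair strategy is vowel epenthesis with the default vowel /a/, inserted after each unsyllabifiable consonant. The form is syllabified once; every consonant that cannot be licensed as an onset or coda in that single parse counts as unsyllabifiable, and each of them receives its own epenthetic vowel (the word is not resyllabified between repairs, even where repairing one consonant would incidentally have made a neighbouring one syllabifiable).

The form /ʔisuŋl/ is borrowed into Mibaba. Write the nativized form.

Under (C)V, the unsyllabifiable consonants are /ŋ/, /l/ (no codas are permitted; onsets are limited to one consonant).
Epenthesis after each stranded consonant: /ŋ/ → /ŋa/, /l/ → /la/.

ʔisuŋala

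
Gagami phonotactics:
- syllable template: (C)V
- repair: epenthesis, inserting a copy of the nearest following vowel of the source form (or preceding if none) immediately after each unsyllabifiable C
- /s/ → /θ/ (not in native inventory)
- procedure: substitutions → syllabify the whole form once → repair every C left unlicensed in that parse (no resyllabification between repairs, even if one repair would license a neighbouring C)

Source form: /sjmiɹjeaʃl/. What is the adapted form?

Substitution: /s/ → /θ/, giving /θjmiɹjeaʃl/.
Under (C)V, the unsyllabifiable consonants are /θ/, /j/, /ɹ/, /ʃ/, /l/ (no codas are permitted; onsets are limited to one consonant).
Each unlicensed consonant becomes the onset of a new syllable: /θ/ → /θi/, /j/ → /ji/, /ɹ/ → /ɹe/, /ʃ/ → /ʃa/, /l/ → /la/.

θijimiɹejeaʃala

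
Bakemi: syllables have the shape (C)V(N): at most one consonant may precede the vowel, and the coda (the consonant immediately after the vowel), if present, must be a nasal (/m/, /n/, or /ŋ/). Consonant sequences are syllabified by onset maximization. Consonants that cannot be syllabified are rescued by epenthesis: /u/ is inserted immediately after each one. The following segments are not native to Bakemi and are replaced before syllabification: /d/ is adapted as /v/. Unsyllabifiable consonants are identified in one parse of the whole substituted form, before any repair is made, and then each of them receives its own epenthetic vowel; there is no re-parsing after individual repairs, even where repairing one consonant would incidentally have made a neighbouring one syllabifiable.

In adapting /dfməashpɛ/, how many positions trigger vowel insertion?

4

After substitution the input is /vfməashpɛ/.
The unsyllabifiable consonants are /v/, /f/, /s/, /h/; each receives one epenthetic vowel.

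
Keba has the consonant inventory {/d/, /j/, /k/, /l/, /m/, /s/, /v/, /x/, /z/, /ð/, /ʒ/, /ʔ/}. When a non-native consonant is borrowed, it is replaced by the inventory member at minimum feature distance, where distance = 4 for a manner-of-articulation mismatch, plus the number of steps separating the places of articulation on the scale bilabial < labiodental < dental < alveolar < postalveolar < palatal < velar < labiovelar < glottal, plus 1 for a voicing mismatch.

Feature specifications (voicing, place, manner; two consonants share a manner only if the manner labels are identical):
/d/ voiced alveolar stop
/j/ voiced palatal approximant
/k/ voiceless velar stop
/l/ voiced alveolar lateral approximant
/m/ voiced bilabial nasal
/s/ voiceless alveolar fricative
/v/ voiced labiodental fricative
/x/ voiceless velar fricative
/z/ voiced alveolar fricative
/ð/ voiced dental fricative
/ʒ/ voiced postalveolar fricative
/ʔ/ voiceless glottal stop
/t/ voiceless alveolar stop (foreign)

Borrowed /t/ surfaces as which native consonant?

d

/d/ is closest: same manner (stop), place distance 0 (alveolar→alveolar), voicing differs (+1); total 1. Next closest is /k/ at distance 3.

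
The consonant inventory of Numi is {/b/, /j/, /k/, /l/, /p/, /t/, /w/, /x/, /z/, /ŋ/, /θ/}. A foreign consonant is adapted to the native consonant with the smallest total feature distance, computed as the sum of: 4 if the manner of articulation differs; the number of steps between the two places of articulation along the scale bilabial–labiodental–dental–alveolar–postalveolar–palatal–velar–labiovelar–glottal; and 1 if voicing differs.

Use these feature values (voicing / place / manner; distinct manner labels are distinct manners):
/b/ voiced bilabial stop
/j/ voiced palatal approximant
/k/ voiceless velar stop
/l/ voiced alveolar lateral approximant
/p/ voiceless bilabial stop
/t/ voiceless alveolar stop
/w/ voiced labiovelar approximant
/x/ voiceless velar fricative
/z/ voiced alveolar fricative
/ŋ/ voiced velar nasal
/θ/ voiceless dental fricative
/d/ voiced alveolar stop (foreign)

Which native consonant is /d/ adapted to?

/t/ is closest: same manner (stop), place distance 0 (alveolar→alveolar), voicing differs (+1); total 1. Next closest is /b/ at distance 3.

t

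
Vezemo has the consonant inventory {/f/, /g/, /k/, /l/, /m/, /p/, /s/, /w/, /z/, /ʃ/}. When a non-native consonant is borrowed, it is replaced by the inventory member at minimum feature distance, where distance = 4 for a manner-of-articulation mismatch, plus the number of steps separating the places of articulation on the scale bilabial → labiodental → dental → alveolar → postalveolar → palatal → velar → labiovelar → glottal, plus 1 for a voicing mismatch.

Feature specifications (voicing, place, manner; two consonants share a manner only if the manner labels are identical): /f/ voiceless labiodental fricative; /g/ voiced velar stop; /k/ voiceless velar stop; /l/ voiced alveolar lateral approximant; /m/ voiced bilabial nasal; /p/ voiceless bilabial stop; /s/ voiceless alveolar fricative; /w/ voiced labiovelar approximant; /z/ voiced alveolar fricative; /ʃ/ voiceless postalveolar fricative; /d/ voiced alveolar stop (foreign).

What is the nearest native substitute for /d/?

g

/g/ is closest: same manner (stop), place distance 3 (alveolar→velar), same voicing; total 3. Next closest is /k/ at distance 4.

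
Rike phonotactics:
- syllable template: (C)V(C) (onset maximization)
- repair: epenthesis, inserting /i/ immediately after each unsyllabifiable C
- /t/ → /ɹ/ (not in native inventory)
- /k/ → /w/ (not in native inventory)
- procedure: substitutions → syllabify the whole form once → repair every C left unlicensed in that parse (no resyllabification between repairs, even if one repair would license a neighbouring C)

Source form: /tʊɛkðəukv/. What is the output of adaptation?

ɹʊɛwðəuwvi

Substitution: /t/ → /ɹ/, /k/ → /w/, giving /ɹʊɛwðəuwv/.
Syllabifying with onset maximization leaves /v/ stranded (at most one coda consonant is licensed; onsets are limited to one consonant).
Epenthesis after each stranded consonant: /v/ → /vi/.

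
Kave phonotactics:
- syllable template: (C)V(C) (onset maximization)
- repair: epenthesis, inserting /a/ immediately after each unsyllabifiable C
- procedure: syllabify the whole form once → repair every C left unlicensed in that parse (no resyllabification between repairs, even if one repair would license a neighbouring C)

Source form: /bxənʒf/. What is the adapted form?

The consonants /b/, /ʒ/, /f/ cannot be parsed into a legal (C)V(C) syllable (at most one coda consonant is licensed; onsets are limited to one consonant).
Each unlicensed consonant becomes the onset of a new syllable: /b/ → /ba/, /ʒ/ → /ʒa/, /f/ → /fa/.

baxənʒafa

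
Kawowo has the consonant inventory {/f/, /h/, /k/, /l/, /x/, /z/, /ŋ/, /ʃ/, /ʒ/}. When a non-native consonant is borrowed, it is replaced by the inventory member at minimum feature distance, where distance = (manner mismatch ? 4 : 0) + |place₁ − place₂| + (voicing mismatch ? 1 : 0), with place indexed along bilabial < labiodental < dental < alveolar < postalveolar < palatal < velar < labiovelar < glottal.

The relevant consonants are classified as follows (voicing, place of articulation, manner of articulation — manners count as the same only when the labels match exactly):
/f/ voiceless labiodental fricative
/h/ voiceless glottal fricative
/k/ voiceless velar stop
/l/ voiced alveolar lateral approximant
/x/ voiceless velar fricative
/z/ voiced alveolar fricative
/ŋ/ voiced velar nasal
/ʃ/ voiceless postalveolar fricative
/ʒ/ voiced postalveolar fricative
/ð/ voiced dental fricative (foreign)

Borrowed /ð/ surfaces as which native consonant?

/z/ is closest: same manner (fricative), place distance 1 (dental→alveolar), same voicing; total 1. Next closest is /f/ at distance 2.

z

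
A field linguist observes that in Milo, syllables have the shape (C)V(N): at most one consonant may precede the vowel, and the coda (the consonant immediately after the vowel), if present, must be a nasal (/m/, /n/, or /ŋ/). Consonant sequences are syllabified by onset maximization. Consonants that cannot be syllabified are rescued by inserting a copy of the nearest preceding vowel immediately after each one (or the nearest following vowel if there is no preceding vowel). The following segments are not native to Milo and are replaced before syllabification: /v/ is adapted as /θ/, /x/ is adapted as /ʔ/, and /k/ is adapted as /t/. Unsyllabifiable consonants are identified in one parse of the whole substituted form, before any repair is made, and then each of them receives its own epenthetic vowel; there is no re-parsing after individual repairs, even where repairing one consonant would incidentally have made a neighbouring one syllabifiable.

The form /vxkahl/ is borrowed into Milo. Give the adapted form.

θaʔatahala

Substitution: /v/ → /θ/, /x/ → /ʔ/, /k/ → /t/, giving /θʔtahl/.
Syllabifying with onset maximization leaves /θ/, /ʔ/, /h/, /l/ stranded (only a nasal (/m/, /n/, or /ŋ/) is licensed in coda position; onsets are limited to one consonant).
Epenthesis after each stranded consonant: /θ/ → /θa/, /ʔ/ → /ʔa/, /h/ → /ha/, /l/ → /la/.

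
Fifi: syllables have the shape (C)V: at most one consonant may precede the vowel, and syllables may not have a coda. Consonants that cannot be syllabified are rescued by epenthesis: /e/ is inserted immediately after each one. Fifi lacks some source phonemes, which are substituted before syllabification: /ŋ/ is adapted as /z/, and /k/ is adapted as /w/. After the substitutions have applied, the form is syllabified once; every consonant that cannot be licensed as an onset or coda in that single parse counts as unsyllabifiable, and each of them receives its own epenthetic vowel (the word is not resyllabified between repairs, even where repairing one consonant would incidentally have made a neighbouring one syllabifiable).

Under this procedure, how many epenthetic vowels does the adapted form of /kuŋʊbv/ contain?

2

After substitution the input is /wuzʊbv/.
The unsyllabifiable consonants are /b/, /v/; each receives one epenthetic vowel.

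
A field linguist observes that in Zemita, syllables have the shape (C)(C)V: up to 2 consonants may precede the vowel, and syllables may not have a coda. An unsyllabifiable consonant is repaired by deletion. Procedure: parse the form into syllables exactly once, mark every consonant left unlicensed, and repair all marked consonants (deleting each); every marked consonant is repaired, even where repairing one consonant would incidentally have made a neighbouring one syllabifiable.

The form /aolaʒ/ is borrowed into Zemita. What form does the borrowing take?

aola

Under (C)(C)V, the unsyllabifiable consonants are /ʒ/ (no codas are permitted; onsets may contain at most 2 consonants).
Deletion applies to /ʒ/.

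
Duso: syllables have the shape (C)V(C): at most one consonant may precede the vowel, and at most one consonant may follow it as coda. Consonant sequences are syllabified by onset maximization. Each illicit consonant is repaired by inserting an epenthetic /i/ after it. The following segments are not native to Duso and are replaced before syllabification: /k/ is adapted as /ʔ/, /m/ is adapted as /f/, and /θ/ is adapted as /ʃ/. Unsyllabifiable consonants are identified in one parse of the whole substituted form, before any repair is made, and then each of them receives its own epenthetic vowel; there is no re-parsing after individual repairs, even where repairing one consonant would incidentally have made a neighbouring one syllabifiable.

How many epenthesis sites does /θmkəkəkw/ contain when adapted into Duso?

After substitution the input is /ʃfʔəʔəʔw/.
The unsyllabifiable consonants are /ʃ/, /f/, /w/; each receives one epenthetic vowel.

3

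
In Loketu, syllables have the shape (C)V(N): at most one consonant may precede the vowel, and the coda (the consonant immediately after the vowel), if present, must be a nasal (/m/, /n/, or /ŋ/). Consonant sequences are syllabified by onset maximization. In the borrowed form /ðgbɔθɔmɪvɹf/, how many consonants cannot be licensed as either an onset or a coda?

Under (C)V(N), the unsyllabifiable consonants are /ð/, /g/, /v/, /ɹ/, /f/ (only a nasal (/m/, /n/, or /ŋ/) is licensed in coda position; onsets are limited to one consonant).

5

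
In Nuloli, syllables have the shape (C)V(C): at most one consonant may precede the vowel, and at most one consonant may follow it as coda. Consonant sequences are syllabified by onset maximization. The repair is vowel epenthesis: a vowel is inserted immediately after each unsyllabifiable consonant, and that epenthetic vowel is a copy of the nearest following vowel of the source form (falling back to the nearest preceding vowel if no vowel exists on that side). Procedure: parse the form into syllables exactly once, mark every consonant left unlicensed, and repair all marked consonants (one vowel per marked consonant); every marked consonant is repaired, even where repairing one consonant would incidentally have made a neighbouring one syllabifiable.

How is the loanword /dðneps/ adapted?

deðenepse

Under (C)V(C), the unsyllabifiable consonants are /d/, /ð/, /s/ (at most one coda consonant is licensed; onsets are limited to one consonant).
Inserting the epenthetic vowel yields /d/ → /de/, /ð/ → /ðe/, /s/ → /se/.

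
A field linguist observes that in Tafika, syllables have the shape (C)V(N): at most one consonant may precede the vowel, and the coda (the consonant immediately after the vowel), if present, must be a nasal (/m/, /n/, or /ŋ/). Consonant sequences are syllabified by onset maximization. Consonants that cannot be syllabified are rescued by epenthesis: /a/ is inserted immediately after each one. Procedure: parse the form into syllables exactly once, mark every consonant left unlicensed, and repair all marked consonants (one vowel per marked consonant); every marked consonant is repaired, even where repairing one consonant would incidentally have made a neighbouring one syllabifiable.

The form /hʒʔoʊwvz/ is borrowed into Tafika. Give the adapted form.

haʒaʔoʊwavaza

Syllabifying with onset maximization leaves /h/, /ʒ/, /w/, /v/, /z/ stranded (only a nasal (/m/, /n/, or /ŋ/) is licensed in coda position; onsets are limited to one consonant).
Each unlicensed consonant becomes the onset of a new syllable: /h/ → /ha/, /ʒ/ → /ʒa/, /w/ → /wa/, /v/ → /va/, /z/ → /za/.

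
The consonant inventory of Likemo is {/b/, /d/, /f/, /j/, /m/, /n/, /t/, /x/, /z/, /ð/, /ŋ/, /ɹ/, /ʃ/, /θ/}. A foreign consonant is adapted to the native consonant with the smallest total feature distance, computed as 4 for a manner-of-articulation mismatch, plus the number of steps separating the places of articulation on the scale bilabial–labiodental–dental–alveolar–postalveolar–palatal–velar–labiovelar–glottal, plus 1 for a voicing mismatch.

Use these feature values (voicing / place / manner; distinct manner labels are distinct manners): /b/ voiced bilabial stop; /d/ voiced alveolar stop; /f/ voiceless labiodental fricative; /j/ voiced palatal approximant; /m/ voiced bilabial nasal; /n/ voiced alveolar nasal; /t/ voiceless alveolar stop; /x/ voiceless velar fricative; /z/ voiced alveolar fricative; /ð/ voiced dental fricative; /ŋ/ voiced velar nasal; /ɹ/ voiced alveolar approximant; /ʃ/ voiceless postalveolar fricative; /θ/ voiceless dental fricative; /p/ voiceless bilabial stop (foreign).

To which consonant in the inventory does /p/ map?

b

/b/ is closest: same manner (stop), place distance 0 (bilabial→bilabial), voicing differs (+1); total 1. Next closest is /t/ at distance 3.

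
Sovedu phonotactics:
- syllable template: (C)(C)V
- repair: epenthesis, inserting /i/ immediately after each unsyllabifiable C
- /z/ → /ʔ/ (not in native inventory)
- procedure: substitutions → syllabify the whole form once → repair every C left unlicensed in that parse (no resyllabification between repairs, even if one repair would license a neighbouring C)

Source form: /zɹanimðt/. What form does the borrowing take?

ʔɹanimiðiti

Substitution: /z/ → /ʔ/, giving /ʔɹanimðt/.
Under (C)(C)V, the unsyllabifiable consonants are /m/, /ð/, /t/ (no codas are permitted; onsets may contain at most 2 consonants).
Inserting the epenthetic vowel yields /m/ → /mi/, /ð/ → /ði/, /t/ → /ti/.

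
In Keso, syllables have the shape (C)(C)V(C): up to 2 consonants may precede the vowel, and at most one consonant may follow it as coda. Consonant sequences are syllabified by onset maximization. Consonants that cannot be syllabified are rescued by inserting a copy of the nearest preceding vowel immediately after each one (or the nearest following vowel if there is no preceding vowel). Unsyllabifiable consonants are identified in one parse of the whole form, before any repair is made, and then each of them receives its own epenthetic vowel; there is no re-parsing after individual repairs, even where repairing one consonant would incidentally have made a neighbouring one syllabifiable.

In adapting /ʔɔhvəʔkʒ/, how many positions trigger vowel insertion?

The unsyllabifiable consonants are /k/, /ʒ/; each receives one epenthetic vowel.

2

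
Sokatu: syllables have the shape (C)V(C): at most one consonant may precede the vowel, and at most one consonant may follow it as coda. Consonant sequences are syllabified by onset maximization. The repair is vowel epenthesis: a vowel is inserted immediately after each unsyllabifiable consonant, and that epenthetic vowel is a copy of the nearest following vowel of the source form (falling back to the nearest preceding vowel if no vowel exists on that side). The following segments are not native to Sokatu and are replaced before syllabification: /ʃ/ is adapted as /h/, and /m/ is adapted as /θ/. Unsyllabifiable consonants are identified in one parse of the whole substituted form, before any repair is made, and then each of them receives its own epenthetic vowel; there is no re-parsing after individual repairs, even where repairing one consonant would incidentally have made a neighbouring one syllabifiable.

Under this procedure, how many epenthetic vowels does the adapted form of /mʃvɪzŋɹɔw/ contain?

After substitution the input is /θhvɪzŋɹɔw/.
The unsyllabifiable consonants are /θ/, /h/, /ŋ/; each receives one epenthetic vowel.

3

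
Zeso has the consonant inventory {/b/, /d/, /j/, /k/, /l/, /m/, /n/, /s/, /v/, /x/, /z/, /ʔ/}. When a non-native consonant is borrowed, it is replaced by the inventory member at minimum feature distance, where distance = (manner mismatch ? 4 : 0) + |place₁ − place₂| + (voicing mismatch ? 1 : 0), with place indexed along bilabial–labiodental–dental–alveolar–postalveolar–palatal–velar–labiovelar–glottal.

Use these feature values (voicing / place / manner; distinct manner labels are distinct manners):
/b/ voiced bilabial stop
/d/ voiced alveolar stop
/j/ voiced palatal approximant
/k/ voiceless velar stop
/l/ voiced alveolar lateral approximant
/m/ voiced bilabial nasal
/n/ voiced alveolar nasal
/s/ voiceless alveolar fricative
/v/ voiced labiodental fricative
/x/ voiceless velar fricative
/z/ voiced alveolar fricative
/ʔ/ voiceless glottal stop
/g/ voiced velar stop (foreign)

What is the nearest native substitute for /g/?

k

/k/ is closest: same manner (stop), place distance 0 (velar→velar), voicing differs (+1); total 1. Next closest is /d/ at distance 3.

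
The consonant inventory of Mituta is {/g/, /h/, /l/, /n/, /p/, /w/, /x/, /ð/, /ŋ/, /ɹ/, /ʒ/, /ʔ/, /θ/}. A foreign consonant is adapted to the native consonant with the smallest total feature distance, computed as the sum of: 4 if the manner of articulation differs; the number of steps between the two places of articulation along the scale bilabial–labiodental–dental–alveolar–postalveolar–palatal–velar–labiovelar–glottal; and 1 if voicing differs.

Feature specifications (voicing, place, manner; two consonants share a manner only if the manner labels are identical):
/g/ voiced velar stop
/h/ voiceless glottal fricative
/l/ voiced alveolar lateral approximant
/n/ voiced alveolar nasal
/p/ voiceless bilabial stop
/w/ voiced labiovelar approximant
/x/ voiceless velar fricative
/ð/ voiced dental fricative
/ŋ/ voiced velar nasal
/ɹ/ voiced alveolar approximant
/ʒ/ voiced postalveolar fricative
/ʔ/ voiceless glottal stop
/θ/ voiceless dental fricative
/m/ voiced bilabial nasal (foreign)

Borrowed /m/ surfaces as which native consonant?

n

/n/ is closest: same manner (nasal), place distance 3 (bilabial→alveolar), same voicing; total 3. Next closest is /p/ at distance 5.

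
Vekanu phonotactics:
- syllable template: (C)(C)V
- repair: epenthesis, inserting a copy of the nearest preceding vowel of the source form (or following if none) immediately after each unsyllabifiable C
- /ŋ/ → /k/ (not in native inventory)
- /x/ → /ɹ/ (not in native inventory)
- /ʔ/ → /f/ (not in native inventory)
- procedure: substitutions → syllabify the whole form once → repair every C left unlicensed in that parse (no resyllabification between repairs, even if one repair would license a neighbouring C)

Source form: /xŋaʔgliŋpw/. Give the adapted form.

Substitution: /x/ → /ɹ/, /ŋ/ → /k/, /ʔ/ → /f/, giving /ɹkafglikpw/.
Under (C)(C)V, the unsyllabifiable consonants are /f/, /k/, /p/, /w/ (no codas are permitted; onsets may contain at most 2 consonants).
Epenthesis after each stranded consonant: /f/ → /fa/, /k/ → /ki/, /p/ → /pi/, /w/ → /wi/.

ɹkafaglikipiwi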